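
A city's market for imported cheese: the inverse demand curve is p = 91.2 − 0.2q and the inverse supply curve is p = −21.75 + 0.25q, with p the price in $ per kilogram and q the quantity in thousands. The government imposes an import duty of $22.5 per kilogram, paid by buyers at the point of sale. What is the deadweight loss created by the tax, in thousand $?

Inverting to q(p) form: qd = 456 − 5p; qs = 4p + 87.
Without the tax, 456 − 5p = 4p + 87 gives 9p = 369, so p* = $41 and q* = 251.
With the tax collected from buyers, demand (in seller-price terms) shifts: qd = 456 − 5(p + 22.5).
New equilibrium: buyers pay $51, sellers receive $28.5, q = 201. (Wedge: pb − ps = 22.5.)
Quantity falls by |ΔQ| = |251 − 201| = 50.
DWL = ½ · t · |ΔQ| = ½ · 22.5 · 50 = $562.5.

Deadweight loss = $562.5 thousand.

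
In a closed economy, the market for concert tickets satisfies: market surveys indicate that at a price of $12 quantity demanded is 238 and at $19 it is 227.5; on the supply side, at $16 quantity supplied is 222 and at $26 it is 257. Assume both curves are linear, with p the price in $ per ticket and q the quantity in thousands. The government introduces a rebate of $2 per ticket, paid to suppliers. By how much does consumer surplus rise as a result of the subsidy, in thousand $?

Demand slope: (227.5 − 238)/(19 − 12) = -1.5, so qd = 256 − 1.5p.
Supply slope: (257 − 222)/(26 − 16) = 3.5, so qs = 3.5p + 166.
Before the subsidy: set 256 − 1.5p = 3.5p + 166 → p* = $18, q* = 229.
With a per-unit subsidy paid to suppliers, each receives p + 2 per unit sold, so supply becomes qs = 3.5(p + 2) + 166.
Solving gives q = 231.1 with buyers paying $16.6 and suppliers receiving $18.6 (the $2 wedge).
ΔCS is the trapezoid between Q = 231.1 and Q = 229 of height $1.4: ½ · (229 + 231.1) · 1.4 = $322.07.

Consumer surplus rises by $322.07 thousand.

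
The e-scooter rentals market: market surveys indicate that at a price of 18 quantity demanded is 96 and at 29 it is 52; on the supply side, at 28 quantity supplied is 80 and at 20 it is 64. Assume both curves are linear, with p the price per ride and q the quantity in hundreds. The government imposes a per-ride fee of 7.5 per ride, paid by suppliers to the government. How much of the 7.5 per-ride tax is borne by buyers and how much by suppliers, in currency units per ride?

Demand slope: (52 − 96)/(29 − 18) = -4, so qd = 168 − 4p.
Supply slope: (64 − 80)/(20 − 28) = 2, so qs = 2p + 24.
Before the tax: set 168 − 4p = 2p + 24 → p* = 24, q* = 72.
With the tax collected from suppliers, supply shifts: qs = 2(p − 7.5) + 24.
New equilibrium: buyers pay 26.5, suppliers receive 19, q = 62. (Wedge: pb − ps = 7.5.)
Burden on buyers: 2.5; on suppliers: 5. (They sum to 7.5.)

Buyers bear 2.5 per ride; suppliers bear 5 per ride.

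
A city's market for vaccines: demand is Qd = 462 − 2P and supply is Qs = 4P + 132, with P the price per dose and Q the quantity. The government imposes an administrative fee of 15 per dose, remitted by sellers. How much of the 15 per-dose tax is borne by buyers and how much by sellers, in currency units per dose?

Before the tax: set 462 − 2P = 4P + 132 → P* = 55, Q* = 352.
With the tax collected from sellers, supply shifts: Qs = 4(P − 15) + 132.
Solving gives Q = 332 with buyers paying 65 and sellers receiving 50 (the 15 wedge).
Burden on buyers: 10; on sellers: 5. (They sum to 15.)
The less price-elastic side of the market bears the larger share of a per-unit tax.

Buyers bear 10 per dose; sellers bear 5 per dose.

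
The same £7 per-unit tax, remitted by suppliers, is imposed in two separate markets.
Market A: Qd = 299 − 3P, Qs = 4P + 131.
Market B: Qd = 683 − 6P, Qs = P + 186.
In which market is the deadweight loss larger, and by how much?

Market A, by £21.

Market A: pre-tax P* = £24, Q* = 227; post-tax Q = 215; deadweight loss = £42.
Market B: pre-tax P* = £71, Q* = 257; post-tax Q = 251; deadweight loss = £21.
Difference: £42 vs £21 → market A is larger by £21.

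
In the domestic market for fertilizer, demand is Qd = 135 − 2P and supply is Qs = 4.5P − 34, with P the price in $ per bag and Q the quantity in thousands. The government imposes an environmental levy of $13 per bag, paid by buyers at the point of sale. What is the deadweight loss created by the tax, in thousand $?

Deadweight loss = $117 thousand.

Without the tax, 135 − 2P = 4.5P − 34 gives 6.5P = 169, so P* = $26 and Q* = 83.
With the tax collected from buyers, demand (in seller-price terms) shifts: Qd = 135 − 2(P + 13).
Solving gives Q = 65 with buyers paying $35 and sellers receiving $22 (the $13 wedge).
Quantity falls by |ΔQ| = |83 − 65| = 18.
DWL = ½ · t · |ΔQ| = ½ · 13 · 18 = $117.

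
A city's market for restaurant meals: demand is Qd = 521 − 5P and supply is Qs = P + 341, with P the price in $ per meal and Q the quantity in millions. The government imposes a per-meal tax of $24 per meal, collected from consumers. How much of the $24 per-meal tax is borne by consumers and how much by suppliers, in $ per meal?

Consumers bear $4 per meal; suppliers bear $20 per meal.

Before the tax: set 521 − 5P = P + 341 → P* = $30, Q* = 371.
With the tax collected from consumers, demand (in seller-price terms) shifts: Qd = 521 − 5(P + 24).
Solving gives Q = 351 with consumers paying $34 and suppliers receiving $10 (the $24 wedge).
Burden on consumers: $4; on suppliers: $20. (They sum to $24.)
The less price-elastic side of the market bears the larger share of a per-unit tax.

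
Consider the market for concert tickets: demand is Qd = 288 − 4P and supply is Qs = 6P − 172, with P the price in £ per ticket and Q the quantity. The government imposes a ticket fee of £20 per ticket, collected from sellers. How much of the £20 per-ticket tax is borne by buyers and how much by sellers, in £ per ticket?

Before the tax: set 288 − 4P = 6P − 172 → P* = £46, Q* = 104.
With the tax collected from sellers, supply shifts: Qs = 6(P − 20) − 172.
New equilibrium: buyers pay £58, sellers receive £38, Q = 56. (Wedge: Pb − Ps = 20.)
Burden on buyers: £12; on sellers: £8. (They sum to £20.)
The less price-elastic side of the market bears the larger share of a per-unit tax.

Buyers bear £12 per ticket; sellers bear £8 per ticket.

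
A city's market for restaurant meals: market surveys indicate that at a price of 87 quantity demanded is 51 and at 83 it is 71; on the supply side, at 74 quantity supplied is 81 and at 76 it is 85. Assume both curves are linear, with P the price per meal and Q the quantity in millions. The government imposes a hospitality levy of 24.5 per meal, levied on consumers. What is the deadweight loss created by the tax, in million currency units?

Deadweight loss = 428.75 million.

Demand slope: (71 − 51)/(83 − 87) = -5, so Qd = 486 − 5P.
Supply slope: (85 − 81)/(76 − 74) = 2, so Qs = 2P − 67.
Without the tax, 486 − 5P = 2P − 67 gives 7P = 553, so P* = 79 and Q* = 91.
With the tax collected from consumers, demand (in seller-price terms) shifts: Qd = 486 − 5(P + 24.5).
Solving gives Q = 56 with consumers paying 86 and suppliers receiving 61.5 (the 24.5 wedge).
Quantity falls by |ΔQ| = |91 − 56| = 35.
DWL = ½ · t · |ΔQ| = ½ · 24.5 · 35 = 428.75.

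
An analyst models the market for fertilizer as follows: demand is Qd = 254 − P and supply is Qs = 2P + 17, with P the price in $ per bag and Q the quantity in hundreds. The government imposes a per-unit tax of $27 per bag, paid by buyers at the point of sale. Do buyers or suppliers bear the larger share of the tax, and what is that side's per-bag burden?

Buyers bear the larger share: $18 per bag.

Before the tax: set 254 − P = 2P + 17 → P* = $79, Q* = 175.
With the tax collected from buyers, demand (in seller-price terms) shifts: Qd = 254 − (P + 27).
New equilibrium: buyers pay $97, suppliers receive $70, Q = 157. (Wedge: Pb − Ps = 27.)
Per-bag burden: buyers $18, suppliers $9.
Buyers take the larger share because demand is less price-elastic here (demand slope 1 vs supply slope 2).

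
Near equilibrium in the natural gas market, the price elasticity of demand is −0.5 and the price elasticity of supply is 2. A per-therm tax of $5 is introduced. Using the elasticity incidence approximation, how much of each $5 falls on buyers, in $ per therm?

Buyers bear ≈ $4 per therm.

Incidence ratio: buyers' share ≈ εs / (εs + |εd|) = 2 / (2 + 0.5) = 0.8.
So buyers bear ≈ 0.8 × $5 = $4; suppliers bear $1.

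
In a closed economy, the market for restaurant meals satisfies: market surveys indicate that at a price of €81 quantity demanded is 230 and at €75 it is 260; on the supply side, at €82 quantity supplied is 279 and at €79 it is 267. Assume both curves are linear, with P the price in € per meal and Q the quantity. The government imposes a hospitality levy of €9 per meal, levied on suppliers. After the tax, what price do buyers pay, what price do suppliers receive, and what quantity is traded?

Demand slope: (260 − 230)/(75 − 81) = -5, so Qd = 635 − 5P.
Supply slope: (267 − 279)/(79 − 82) = 4, so Qs = 4P − 49.
Before the tax: set 635 − 5P = 4P − 49 → P* = €76, Q* = 255.
With the tax collected from suppliers, supply shifts: Qs = 4(P − 9) − 49.
New equilibrium: buyers pay €80, suppliers receive €71, Q = 235. (Wedge: Pb − Ps = 9.)

Buyers pay €80; suppliers receive €71; quantity = 235.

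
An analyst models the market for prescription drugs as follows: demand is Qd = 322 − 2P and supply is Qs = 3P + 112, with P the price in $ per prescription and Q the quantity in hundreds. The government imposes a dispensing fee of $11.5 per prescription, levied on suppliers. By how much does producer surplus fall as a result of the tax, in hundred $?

Producer surplus falls by $1063.06 hundred.

Before the tax: set 322 − 2P = 3P + 112 → P* = $42, Q* = 238.
With the tax collected from suppliers, supply shifts: Qs = 3(P − 11.5) + 112.
New equilibrium: consumers pay $48.9, suppliers receive $37.4, Q = 224.2. (Wedge: Pb − Ps = 11.5.)
ΔPS is the trapezoid between Q = 224.2 and Q = 238 of height $4.6: ½ · (238 + 224.2) · 4.6 = $1063.06.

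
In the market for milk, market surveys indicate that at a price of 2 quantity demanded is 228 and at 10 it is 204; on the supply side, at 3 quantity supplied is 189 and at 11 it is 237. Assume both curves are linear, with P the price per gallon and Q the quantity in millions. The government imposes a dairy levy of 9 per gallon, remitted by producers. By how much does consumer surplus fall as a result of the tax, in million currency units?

Consumer surplus falls by 1224 million.

Demand slope: (204 − 228)/(10 − 2) = -3, so Qd = 234 − 3P.
Supply slope: (237 − 189)/(11 − 3) = 6, so Qs = 6P + 171.
Before the tax: set 234 − 3P = 6P + 171 → P* = 7, Q* = 213.
With the tax collected from producers, supply shifts: Qs = 6(P − 9) + 171.
Solving gives Q = 195 with consumers paying 13 and producers receiving 4 (the 9 wedge).
ΔCS is the trapezoid between Q = 195 and Q = 213 of height 6: ½ · (213 + 195) · 6 = 1224.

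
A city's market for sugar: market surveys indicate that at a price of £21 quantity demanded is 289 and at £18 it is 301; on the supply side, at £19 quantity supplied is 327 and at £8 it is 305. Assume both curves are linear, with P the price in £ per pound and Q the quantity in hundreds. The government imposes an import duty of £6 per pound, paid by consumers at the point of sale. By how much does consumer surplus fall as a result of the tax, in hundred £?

Demand slope: (301 − 289)/(18 − 21) = -4, so Qd = 373 − 4P.
Supply slope: (305 − 327)/(8 − 19) = 2, so Qs = 2P + 289.
Without the tax, 373 − 4P = 2P + 289 gives 6P = 84, so P* = £14 and Q* = 317.
With the tax collected from consumers, demand (in seller-price terms) shifts: Qd = 373 − 4(P + 6).
Solving gives Q = 309 with consumers paying £16 and suppliers receiving £10 (the £6 wedge).
ΔCS is the trapezoid between Q = 309 and Q = 317 of height £2: ½ · (317 + 309) · 2 = £626.

Consumer surplus falls by £626 hundred.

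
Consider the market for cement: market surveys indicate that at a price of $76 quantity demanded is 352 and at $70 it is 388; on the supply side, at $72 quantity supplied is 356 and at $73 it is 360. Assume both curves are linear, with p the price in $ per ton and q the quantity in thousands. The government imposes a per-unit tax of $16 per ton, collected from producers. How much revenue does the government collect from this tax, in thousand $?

Tax revenue = $5209.6 thousand.

Demand slope: (388 − 352)/(70 − 76) = -6, so qd = 808 − 6p.
Supply slope: (360 − 356)/(73 − 72) = 4, so qs = 4p + 68.
Before the tax: set 808 − 6p = 4p + 68 → p* = $74, q* = 364.
With the tax collected from producers, supply shifts: qs = 4(p − 16) + 68.
New equilibrium: consumers pay $80.4, producers receive $64.4, q = 325.6. (Wedge: pb − ps = 16.)
Revenue = t · Q = 16 · 325.6 = $5209.6.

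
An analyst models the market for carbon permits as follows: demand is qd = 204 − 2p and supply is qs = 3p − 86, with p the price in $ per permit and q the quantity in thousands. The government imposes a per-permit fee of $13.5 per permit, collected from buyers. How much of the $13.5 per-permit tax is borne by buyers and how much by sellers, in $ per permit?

Buyers bear $8.1 per permit; sellers bear $5.4 per permit.

Before the tax: set 204 − 2p = 3p − 86 → p* = $58, q* = 88.
With the tax collected from buyers, demand (in seller-price terms) shifts: qd = 204 − 2(p + 13.5).
New equilibrium: buyers pay $66.1, sellers receive $52.6, q = 71.8. (Wedge: pb − ps = 13.5.)
Burden on buyers: $8.1; on sellers: $5.4. (They sum to $13.5.)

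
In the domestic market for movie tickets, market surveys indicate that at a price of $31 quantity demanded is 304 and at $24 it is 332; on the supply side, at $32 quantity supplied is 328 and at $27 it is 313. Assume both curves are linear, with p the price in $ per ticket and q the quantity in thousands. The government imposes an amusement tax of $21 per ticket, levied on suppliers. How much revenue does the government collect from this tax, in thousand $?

Demand slope: (332 − 304)/(24 − 31) = -4, so qd = 428 − 4p.
Supply slope: (313 − 328)/(27 − 32) = 3, so qs = 3p + 232.
Before the tax: set 428 − 4p = 3p + 232 → p* = $28, q* = 316.
With the tax collected from suppliers, supply shifts: qs = 3(p − 21) + 232.
Solving gives q = 280 with consumers paying $37 and suppliers receiving $16 (the $21 wedge).
Revenue = t · Q = 21 · 280 = $5880.

Tax revenue = $5880 thousand.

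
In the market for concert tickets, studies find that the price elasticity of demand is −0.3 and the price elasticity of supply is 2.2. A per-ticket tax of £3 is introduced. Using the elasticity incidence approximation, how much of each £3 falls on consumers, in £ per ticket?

Incidence ratio: consumers' share ≈ εs / (εs + |εd|) = 2.2 / (2.2 + 0.3) = 0.88.
So consumers bear ≈ 0.88 × £3 = £2.64; producers bear £0.36.

Consumers bear ≈ £2.64 per ticket.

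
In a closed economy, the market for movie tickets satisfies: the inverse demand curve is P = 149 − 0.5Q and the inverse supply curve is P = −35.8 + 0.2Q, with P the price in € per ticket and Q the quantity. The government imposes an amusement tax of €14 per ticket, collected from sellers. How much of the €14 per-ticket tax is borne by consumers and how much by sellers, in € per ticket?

Inverting to Q(P) form: Qd = 298 − 2P; Qs = 5P + 179.
Without the tax, 298 − 2P = 5P + 179 gives 7P = 119, so P* = €17 and Q* = 264.
With the tax collected from sellers, supply shifts: Qs = 5(P − 14) + 179.
Solving gives Q = 244 with consumers paying €27 and sellers receiving €13 (the €14 wedge).
Burden on consumers: €10; on sellers: €4. (They sum to €14.)

Consumers bear €10 per ticket; sellers bear €4 per ticket.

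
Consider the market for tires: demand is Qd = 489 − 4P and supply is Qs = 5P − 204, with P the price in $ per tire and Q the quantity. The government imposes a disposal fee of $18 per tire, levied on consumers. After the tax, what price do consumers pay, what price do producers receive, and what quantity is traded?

Before the tax: set 489 − 4P = 5P − 204 → P* = $77, Q* = 181.
With the tax collected from consumers, demand (in seller-price terms) shifts: Qd = 489 − 4(P + 18).
Solving gives Q = 141 with consumers paying $87 and producers receiving $69 (the $18 wedge).
The less price-elastic side of the market bears the larger share of a per-unit tax.

Consumers pay $87; producers receive $69; quantity = 141.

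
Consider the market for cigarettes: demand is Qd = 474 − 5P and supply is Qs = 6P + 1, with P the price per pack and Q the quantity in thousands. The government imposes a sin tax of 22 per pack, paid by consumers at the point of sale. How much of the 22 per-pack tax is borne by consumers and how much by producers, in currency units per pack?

Consumers bear 12 per pack; producers bear 10 per pack.

Before the tax: set 474 − 5P = 6P + 1 → P* = 43, Q* = 259.
With the tax collected from consumers, demand (in seller-price terms) shifts: Qd = 474 − 5(P + 22).
Solving gives Q = 199 with consumers paying 55 and producers receiving 33 (the 22 wedge).
Burden on consumers: 12; on producers: 10. (They sum to 22.)
The less price-elastic side of the market bears the larger share of a per-unit tax.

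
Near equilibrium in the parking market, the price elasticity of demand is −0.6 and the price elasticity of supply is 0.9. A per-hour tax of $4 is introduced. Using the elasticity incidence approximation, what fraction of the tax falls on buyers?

Incidence ratio: buyers' share ≈ εs / (εs + |εd|) = 0.9 / (0.9 + 0.6) = 0.6.
Supply is the more elastic side, so buyers bear the larger share.

Buyers' share ≈ 0.6.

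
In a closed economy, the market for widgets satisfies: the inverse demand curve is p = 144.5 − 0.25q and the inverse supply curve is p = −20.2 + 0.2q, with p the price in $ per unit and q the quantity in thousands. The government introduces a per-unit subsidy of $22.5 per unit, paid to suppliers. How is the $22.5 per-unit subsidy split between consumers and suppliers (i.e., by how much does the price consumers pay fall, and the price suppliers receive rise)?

Consumers gain $12.5 per unit; suppliers gain $10 per unit.

Inverting to q(p) form: qd = 578 − 4p; qs = 5p + 101.
Before the subsidy: set 578 − 4p = 5p + 101 → p* = $53, q* = 366.
With a per-unit subsidy paid to suppliers, each receives p + 22.5 per unit sold, so supply becomes qs = 5(p + 22.5) + 101.
New equilibrium: consumers pay $40.5, suppliers receive $63, q = 416. (Wedge: pb − ps = −22.5.)
Gain to consumers: $12.5; to suppliers: $10. (They sum to $22.5.)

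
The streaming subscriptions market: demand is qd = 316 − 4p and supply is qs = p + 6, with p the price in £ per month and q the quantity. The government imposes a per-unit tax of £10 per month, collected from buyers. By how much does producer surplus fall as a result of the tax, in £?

Producer surplus falls by £512.

Without the tax, 316 − 4p = p + 6 gives 5p = 310, so p* = £62 and q* = 68.
With the tax collected from buyers, demand (in seller-price terms) shifts: qd = 316 − 4(p + 10).
Solving gives q = 60 with buyers paying £64 and sellers receiving £54 (the £10 wedge).
ΔPS is the trapezoid between Q = 60 and Q = 68 of height £8: ½ · (68 + 60) · 8 = £512.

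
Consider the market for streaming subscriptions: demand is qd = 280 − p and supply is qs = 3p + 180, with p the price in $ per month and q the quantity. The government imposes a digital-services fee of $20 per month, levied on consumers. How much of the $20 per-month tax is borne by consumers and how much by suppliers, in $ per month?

Consumers bear $15 per month; suppliers bear $5 per month.

Without the tax, 280 − p = 3p + 180 gives 4p = 100, so p* = $25 and q* = 255.
With the tax collected from consumers, demand (in seller-price terms) shifts: qd = 280 − (p + 20).
New equilibrium: consumers pay $40, suppliers receive $20, q = 240. (Wedge: pb − ps = 20.)
Burden on consumers: $15; on suppliers: $5. (They sum to $20.)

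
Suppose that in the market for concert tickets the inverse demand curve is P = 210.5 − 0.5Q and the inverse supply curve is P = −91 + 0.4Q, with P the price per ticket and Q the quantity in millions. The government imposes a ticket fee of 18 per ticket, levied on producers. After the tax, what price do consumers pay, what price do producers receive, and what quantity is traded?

Rewrite in direct form: Qd = 421 − 2P and Qs = 2.5P + 227.5.
Without the tax, 421 − 2P = 2.5P + 227.5 gives 4.5P = 193.5, so P* = 43 and Q* = 335.
With the tax collected from producers, supply shifts: Qs = 2.5(P − 18) + 227.5.
Solving gives Q = 315 with consumers paying 53 and producers receiving 35 (the 18 wedge).
The less price-elastic side of the market bears the larger share of a per-unit tax.

Consumers pay 53; producers receive 35; quantity = 315.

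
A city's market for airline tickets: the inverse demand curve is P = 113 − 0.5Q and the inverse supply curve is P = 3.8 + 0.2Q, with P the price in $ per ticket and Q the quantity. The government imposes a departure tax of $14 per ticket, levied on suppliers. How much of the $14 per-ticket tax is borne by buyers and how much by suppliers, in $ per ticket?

Rewrite in direct form: Qd = 226 − 2P and Qs = 5P − 19.
Before the tax: set 226 − 2P = 5P − 19 → P* = $35, Q* = 156.
With the tax collected from suppliers, supply shifts: Qs = 5(P − 14) − 19.
New equilibrium: buyers pay $45, suppliers receive $31, Q = 136. (Wedge: Pb − Ps = 14.)
Burden on buyers: $10; on suppliers: $4. (They sum to $14.)
The less price-elastic side of the market bears the larger share of a per-unit tax.

Buyers bear $10 per ticket; suppliers bear $4 per ticket.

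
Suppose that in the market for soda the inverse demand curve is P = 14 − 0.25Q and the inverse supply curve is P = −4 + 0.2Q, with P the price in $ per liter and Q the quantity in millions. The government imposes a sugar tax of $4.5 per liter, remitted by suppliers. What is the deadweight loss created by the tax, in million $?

Deadweight loss = $22.5 million.

Rewrite in direct form: Qd = 56 − 4P and Qs = 5P + 20.
Before the tax: set 56 − 4P = 5P + 20 → P* = $4, Q* = 40.
With the tax collected from suppliers, supply shifts: Qs = 5(P − 4.5) + 20.
New equilibrium: buyers pay $6.5, suppliers receive $2, Q = 30. (Wedge: Pb − Ps = 4.5.)
Quantity falls by |ΔQ| = |40 − 30| = 10.
DWL = ½ · t · |ΔQ| = ½ · 4.5 · 10 = $22.5.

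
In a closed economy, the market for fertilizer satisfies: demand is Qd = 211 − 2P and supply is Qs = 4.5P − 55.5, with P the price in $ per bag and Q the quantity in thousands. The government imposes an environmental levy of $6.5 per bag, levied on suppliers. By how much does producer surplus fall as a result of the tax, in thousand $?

Producer surplus falls by $249 thousand.

Without the tax, 211 − 2P = 4.5P − 55.5 gives 6.5P = 266.5, so P* = $41 and Q* = 129.
With the tax collected from suppliers, supply shifts: Qs = 4.5(P − 6.5) − 55.5.
New equilibrium: consumers pay $45.5, suppliers receive $39, Q = 120. (Wedge: Pb − Ps = 6.5.)
ΔPS is the trapezoid between Q = 120 and Q = 129 of height $2: ½ · (129 + 120) · 2 = $249.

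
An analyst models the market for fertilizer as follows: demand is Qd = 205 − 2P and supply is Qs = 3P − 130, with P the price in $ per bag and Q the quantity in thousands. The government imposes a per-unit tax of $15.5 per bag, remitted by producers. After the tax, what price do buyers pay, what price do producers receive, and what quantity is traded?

Without the tax, 205 − 2P = 3P − 130 gives 5P = 335, so P* = $67 and Q* = 71.
With the tax collected from producers, supply shifts: Qs = 3(P − 15.5) − 130.
New equilibrium: buyers pay $76.3, producers receive $60.8, Q = 52.4. (Wedge: Pb − Ps = 15.5.)

Buyers pay $76.3; producers receive $60.8; quantity = 52.4.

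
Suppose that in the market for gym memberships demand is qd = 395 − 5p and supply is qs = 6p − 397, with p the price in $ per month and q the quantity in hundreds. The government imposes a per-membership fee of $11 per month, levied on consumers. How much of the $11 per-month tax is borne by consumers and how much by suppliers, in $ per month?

Without the tax, 395 − 5p = 6p − 397 gives 11p = 792, so p* = $72 and q* = 35.
With the tax collected from consumers, demand (in seller-price terms) shifts: qd = 395 − 5(p + 11).
New equilibrium: consumers pay $78, suppliers receive $67, q = 5. (Wedge: pb − ps = 11.)
Burden on consumers: $6; on suppliers: $5. (They sum to $11.)

Consumers bear $6 per month; suppliers bear $5 per month.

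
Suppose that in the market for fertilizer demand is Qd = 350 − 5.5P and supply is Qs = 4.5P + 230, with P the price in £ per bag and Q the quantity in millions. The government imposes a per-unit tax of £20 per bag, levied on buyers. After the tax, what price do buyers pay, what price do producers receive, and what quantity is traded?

Buyers pay £21; producers receive £1; quantity = 234.5.

Before the tax: set 350 − 5.5P = 4.5P + 230 → P* = £12, Q* = 284.
With the tax collected from buyers, demand (in seller-price terms) shifts: Qd = 350 − 5.5(P + 20).
Solving gives Q = 234.5 with buyers paying £21 and producers receiving £1 (the £20 wedge).
The less price-elastic side of the market bears the larger share of a per-unit tax.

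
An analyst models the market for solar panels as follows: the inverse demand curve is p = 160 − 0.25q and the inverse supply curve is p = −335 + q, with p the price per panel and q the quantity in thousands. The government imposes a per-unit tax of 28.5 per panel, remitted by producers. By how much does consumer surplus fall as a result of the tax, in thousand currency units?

Consumer surplus falls by 2192.22 thousand.

Inverting to q(p) form: qd = 640 − 4p; qs = p + 335.
Before the tax: set 640 − 4p = p + 335 → p* = 61, q* = 396.
With the tax collected from producers, supply shifts: qs = (p − 28.5) + 335.
New equilibrium: buyers pay 66.7, producers receive 38.2, q = 373.2. (Wedge: pb − ps = 28.5.)
ΔCS is the trapezoid between Q = 373.2 and Q = 396 of height 5.7: ½ · (396 + 373.2) · 5.7 = 2192.22.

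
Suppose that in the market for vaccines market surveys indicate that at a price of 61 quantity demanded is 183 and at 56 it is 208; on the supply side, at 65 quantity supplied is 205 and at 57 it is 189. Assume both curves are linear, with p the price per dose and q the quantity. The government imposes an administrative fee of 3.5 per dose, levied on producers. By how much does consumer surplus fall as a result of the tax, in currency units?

Consumer surplus falls by 190.5.

Demand slope: (208 − 183)/(56 − 61) = -5, so qd = 488 − 5p.
Supply slope: (189 − 205)/(57 − 65) = 2, so qs = 2p + 75.
Before the tax: set 488 − 5p = 2p + 75 → p* = 59, q* = 193.
With the tax collected from producers, supply shifts: qs = 2(p − 3.5) + 75.
Solving gives q = 188 with buyers paying 60 and producers receiving 56.5 (the 3.5 wedge).
ΔCS is the trapezoid between Q = 188 and Q = 193 of height 1: ½ · (193 + 188) · 1 = 190.5.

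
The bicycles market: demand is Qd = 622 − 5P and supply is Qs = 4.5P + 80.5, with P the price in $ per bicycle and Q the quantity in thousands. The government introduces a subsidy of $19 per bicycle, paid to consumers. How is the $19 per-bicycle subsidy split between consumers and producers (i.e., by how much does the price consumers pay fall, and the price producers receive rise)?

Before the subsidy: set 622 − 5P = 4.5P + 80.5 → P* = $57, Q* = 337.
With a per-unit subsidy paid to consumers, each effectively pays P − 19, so demand becomes Qd = 622 − 5(P − 19).
New equilibrium: consumers pay $48, producers receive $67, Q = 382. (Wedge: Pb − Ps = −19.)
Gain to consumers: $9; to producers: $10. (They sum to $19.)

Consumers gain $9 per bicycle; producers gain $10 per bicycle.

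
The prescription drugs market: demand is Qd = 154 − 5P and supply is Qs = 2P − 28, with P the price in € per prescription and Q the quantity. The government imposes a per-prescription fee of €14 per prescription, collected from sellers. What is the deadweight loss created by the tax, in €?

Without the tax, 154 − 5P = 2P − 28 gives 7P = 182, so P* = €26 and Q* = 24.
With the tax collected from sellers, supply shifts: Qs = 2(P − 14) − 28.
Solving gives Q = 4 with consumers paying €30 and sellers receiving €16 (the €14 wedge).
Quantity falls by |ΔQ| = |24 − 4| = 20.
DWL = ½ · t · |ΔQ| = ½ · 14 · 20 = €140.

Deadweight loss = €140.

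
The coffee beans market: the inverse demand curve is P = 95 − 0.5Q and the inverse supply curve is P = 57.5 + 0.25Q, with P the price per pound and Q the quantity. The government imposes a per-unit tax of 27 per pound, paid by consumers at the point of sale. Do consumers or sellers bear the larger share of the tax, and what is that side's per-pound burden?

Consumers bear the larger share: 18 per pound.

Inverting to Q(P) form: Qd = 190 − 2P; Qs = 4P − 230.
Without the tax, 190 − 2P = 4P − 230 gives 6P = 420, so P* = 70 and Q* = 50.
With the tax collected from consumers, demand (in seller-price terms) shifts: Qd = 190 − 2(P + 27).
New equilibrium: consumers pay 88, sellers receive 61, Q = 14. (Wedge: Pb − Ps = 27.)
Per-pound burden: consumers 18, sellers 9.
Consumers take the larger share because demand is less price-elastic here (demand slope 2 vs supply slope 4).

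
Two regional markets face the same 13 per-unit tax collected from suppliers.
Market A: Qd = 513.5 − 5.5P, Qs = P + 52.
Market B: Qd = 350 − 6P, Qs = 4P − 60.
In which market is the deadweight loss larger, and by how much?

Market A: pre-tax P* = 71, Q* = 123; post-tax Q = 112; deadweight loss = 71.5.
Market B: pre-tax P* = 41, Q* = 104; post-tax Q = 72.8; deadweight loss = 202.8.
Difference: 71.5 vs 202.8 → market B is larger by 131.3.

Market B, by 131.3.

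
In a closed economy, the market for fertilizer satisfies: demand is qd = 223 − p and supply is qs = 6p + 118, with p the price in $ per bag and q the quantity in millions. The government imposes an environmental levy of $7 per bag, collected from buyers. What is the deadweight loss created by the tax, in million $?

Without the tax, 223 − p = 6p + 118 gives 7p = 105, so p* = $15 and q* = 208.
With the tax collected from buyers, demand (in seller-price terms) shifts: qd = 223 − (p + 7).
New equilibrium: buyers pay $21, sellers receive $14, q = 202. (Wedge: pb − ps = 7.)
Quantity falls by |ΔQ| = |208 − 202| = 6.
DWL = ½ · t · |ΔQ| = ½ · 7 · 6 = $21.

Deadweight loss = $21 million.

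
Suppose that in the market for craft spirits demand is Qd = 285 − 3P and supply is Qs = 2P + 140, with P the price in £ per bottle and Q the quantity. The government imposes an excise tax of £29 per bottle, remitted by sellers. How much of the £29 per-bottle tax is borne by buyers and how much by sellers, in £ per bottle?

Before the tax: set 285 − 3P = 2P + 140 → P* = £29, Q* = 198.
With the tax collected from sellers, supply shifts: Qs = 2(P − 29) + 140.
Solving gives Q = 163.2 with buyers paying £40.6 and sellers receiving £11.6 (the £29 wedge).
Burden on buyers: £11.6; on sellers: £17.4. (They sum to £29.)
The less price-elastic side of the market bears the larger share of a per-unit tax.

Buyers bear £11.6 per bottle; sellers bear £17.4 per bottle.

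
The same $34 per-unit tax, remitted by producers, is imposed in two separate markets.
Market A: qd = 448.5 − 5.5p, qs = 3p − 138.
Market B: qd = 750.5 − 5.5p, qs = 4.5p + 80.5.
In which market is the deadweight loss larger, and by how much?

Market A: pre-tax p* = $69, q* = 69; post-tax q = 3; deadweight loss = $1122.
Market B: pre-tax p* = $67, q* = 382; post-tax q = 297.85; deadweight loss = $1430.55.
Difference: $1122 vs $1430.55 → market B is larger by $308.55.

Market B, by $308.55.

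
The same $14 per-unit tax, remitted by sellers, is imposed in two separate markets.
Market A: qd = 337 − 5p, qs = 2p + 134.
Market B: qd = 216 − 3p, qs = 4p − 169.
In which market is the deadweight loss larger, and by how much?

Market A: pre-tax p* = $29, q* = 192; post-tax q = 172; deadweight loss = $140.
Market B: pre-tax p* = $55, q* = 51; post-tax q = 27; deadweight loss = $168.
Difference: $140 vs $168 → market B is larger by $28.

Market B, by $28.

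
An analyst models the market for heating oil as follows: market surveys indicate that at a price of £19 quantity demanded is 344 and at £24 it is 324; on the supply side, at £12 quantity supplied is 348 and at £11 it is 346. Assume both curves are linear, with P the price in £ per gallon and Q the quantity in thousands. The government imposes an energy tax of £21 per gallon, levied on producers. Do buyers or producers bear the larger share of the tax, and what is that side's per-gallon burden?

Demand slope: (324 − 344)/(24 − 19) = -4, so Qd = 420 − 4P.
Supply slope: (346 − 348)/(11 − 12) = 2, so Qs = 2P + 324.
Before the tax: set 420 − 4P = 2P + 324 → P* = £16, Q* = 356.
With the tax collected from producers, supply shifts: Qs = 2(P − 21) + 324.
New equilibrium: buyers pay £23, producers receive £2, Q = 328. (Wedge: Pb − Ps = 21.)
Per-gallon burden: buyers £7, producers £14.
Producers take the larger share because supply is less price-elastic here (demand slope 4 vs supply slope 2).
The less price-elastic side of the market bears the larger share of a per-unit tax.

Producers bear the larger share: £14 per gallon.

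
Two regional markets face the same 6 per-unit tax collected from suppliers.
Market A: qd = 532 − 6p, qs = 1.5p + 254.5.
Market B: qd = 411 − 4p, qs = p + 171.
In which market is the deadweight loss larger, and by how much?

Market A: pre-tax p* = 37, q* = 310; post-tax q = 302.8; deadweight loss = 21.6.
Market B: pre-tax p* = 48, q* = 219; post-tax q = 214.2; deadweight loss = 14.4.
Difference: 21.6 vs 14.4 → market A is larger by 7.2.

Market A, by 7.2.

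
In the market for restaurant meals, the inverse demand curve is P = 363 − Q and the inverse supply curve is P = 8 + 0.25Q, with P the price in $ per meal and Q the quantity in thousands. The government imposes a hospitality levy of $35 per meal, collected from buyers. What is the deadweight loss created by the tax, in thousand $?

Rewrite in direct form: Qd = 363 − P and Qs = 4P − 32.
Before the tax: set 363 − P = 4P − 32 → P* = $79, Q* = 284.
With the tax collected from buyers, demand (in seller-price terms) shifts: Qd = 363 − (P + 35).
New equilibrium: buyers pay $107, sellers receive $72, Q = 256. (Wedge: Pb − Ps = 35.)
Quantity falls by |ΔQ| = |284 − 256| = 28.
DWL = ½ · t · |ΔQ| = ½ · 35 · 28 = $490.

Deadweight loss = $490 thousand.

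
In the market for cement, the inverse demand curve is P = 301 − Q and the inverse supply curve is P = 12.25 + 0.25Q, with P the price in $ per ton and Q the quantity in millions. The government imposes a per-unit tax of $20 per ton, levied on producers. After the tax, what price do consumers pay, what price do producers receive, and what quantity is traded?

Inverting to Q(P) form: Qd = 301 − P; Qs = 4P − 49.
Without the tax, 301 − P = 4P − 49 gives 5P = 350, so P* = $70 and Q* = 231.
With the tax collected from producers, supply shifts: Qs = 4(P − 20) − 49.
Solving gives Q = 215 with consumers paying $86 and producers receiving $66 (the $20 wedge).

Consumers pay $86; producers receive $66; quantity = 215.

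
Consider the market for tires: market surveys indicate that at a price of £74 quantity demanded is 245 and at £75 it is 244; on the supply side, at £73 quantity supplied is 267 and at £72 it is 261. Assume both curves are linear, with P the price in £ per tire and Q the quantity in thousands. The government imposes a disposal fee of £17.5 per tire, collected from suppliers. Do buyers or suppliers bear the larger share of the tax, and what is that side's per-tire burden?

Buyers bear the larger share: £15 per tire.

Demand slope: (244 − 245)/(75 − 74) = -1, so Qd = 319 − P.
Supply slope: (261 − 267)/(72 − 73) = 6, so Qs = 6P − 171.
Without the tax, 319 − P = 6P − 171 gives 7P = 490, so P* = £70 and Q* = 249.
With the tax collected from suppliers, supply shifts: Qs = 6(P − 17.5) − 171.
Solving gives Q = 234 with buyers paying £85 and suppliers receiving £67.5 (the £17.5 wedge).
Per-tire burden: buyers £15, suppliers £2.5.
Buyers take the larger share because demand is less price-elastic here (demand slope 1 vs supply slope 6).
The less price-elastic side of the market bears the larger share of a per-unit tax.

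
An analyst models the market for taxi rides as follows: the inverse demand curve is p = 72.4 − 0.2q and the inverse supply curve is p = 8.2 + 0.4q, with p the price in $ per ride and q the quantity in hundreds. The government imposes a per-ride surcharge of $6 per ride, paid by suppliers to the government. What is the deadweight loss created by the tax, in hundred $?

Rewrite in direct form: qd = 362 − 5p and qs = 2.5p − 20.5.
Without the tax, 362 − 5p = 2.5p − 20.5 gives 7.5p = 382.5, so p* = $51 and q* = 107.
With the tax collected from suppliers, supply shifts: qs = 2.5(p − 6) − 20.5.
Solving gives q = 97 with buyers paying $53 and suppliers receiving $47 (the $6 wedge).
Quantity falls by |ΔQ| = |107 − 97| = 10.
DWL = ½ · t · |ΔQ| = ½ · 6 · 10 = $30.

Deadweight loss = $30 hundred.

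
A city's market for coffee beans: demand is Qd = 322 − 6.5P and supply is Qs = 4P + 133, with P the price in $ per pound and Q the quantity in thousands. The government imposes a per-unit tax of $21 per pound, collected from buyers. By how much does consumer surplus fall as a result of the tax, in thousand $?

Consumer surplus falls by $1432 thousand.

Before the tax: set 322 − 6.5P = 4P + 133 → P* = $18, Q* = 205.
With the tax collected from buyers, demand (in seller-price terms) shifts: Qd = 322 − 6.5(P + 21).
Solving gives Q = 153 with buyers paying $26 and suppliers receiving $5 (the $21 wedge).
ΔCS is the trapezoid between Q = 153 and Q = 205 of height $8: ½ · (205 + 153) · 8 = $1432.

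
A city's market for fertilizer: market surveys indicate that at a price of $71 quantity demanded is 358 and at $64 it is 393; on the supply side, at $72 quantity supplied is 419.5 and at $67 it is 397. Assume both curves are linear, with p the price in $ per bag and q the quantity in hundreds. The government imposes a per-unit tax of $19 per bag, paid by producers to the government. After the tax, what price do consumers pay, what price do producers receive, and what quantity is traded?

Demand slope: (393 − 358)/(64 − 71) = -5, so qd = 713 − 5p.
Supply slope: (397 − 419.5)/(67 − 72) = 4.5, so qs = 4.5p + 95.5.
Without the tax, 713 − 5p = 4.5p + 95.5 gives 9.5p = 617.5, so p* = $65 and q* = 388.
With the tax collected from producers, supply shifts: qs = 4.5(p − 19) + 95.5.
Solving gives q = 343 with consumers paying $74 and producers receiving $55 (the $19 wedge).

Consumers pay $74; producers receive $55; quantity = 343.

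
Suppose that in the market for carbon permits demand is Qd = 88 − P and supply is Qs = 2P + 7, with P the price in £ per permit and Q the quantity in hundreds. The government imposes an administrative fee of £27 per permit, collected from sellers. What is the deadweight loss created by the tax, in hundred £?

Without the tax, 88 − P = 2P + 7 gives 3P = 81, so P* = £27 and Q* = 61.
With the tax collected from sellers, supply shifts: Qs = 2(P − 27) + 7.
New equilibrium: buyers pay £45, sellers receive £18, Q = 43. (Wedge: Pb − Ps = 27.)
Quantity falls by |ΔQ| = |61 − 43| = 18.
DWL = ½ · t · |ΔQ| = ½ · 27 · 18 = £243.

Deadweight loss = £243 hundred.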